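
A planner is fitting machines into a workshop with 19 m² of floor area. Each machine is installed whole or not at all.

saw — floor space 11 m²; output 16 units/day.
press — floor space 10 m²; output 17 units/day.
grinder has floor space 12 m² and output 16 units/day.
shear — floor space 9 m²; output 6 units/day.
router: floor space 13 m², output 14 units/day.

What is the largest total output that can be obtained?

23

Allowing fractional choices, the relaxed optimum would be about 30.1, but machines are indivisible.
press + shear: floor space 10 + 9 = 19 ≤ 19, output 17 + 6 = 23.
saw: floor space 11 ≤ 19, output 16.
press: floor space 10 ≤ 19, output 17.
Best is press and shear with total output 23.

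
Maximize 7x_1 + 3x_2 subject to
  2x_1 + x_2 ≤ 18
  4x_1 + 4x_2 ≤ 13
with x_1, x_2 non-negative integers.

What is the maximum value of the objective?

(x_1,x_2)=(3,0): 2·3+1·0=6≤18, 4·3+4·0=12≤13, objective 21.
(x_1,x_2)=(2,1): 2·2+1·1=5≤18, 4·2+4·1=12≤13, objective 17.
(x_1,x_2)=(2,0): 2·2+1·0=4≤18, 4·2+4·0=8≤13, objective 14.
The best lattice point is (3,0), giving 21.

21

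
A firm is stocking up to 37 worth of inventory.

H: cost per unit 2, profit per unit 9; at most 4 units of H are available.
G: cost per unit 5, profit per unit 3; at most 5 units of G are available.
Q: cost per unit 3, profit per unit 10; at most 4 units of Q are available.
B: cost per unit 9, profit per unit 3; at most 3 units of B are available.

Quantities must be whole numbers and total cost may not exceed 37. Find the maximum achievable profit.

This is a bounded integer knapsack.
Take 4×H, 3×G, and 4×Q: cost 35 ≤ 37, profit 4·9 + 3·3 + 4·10 = 85.
H has the best ratio (9/2) and is taken to its limit of 4; remaining capacity is filled optimally with the others.

85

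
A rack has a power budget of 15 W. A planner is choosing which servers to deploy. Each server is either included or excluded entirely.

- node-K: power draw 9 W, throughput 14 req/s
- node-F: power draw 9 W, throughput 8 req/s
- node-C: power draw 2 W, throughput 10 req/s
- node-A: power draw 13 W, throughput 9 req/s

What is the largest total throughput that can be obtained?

This is an integer program with binary decision variables.
Take node-K and node-C: power draw 9 + 2 = 11 ≤ 15, throughput 14 + 10 = 24.
No other feasible combination does better.

24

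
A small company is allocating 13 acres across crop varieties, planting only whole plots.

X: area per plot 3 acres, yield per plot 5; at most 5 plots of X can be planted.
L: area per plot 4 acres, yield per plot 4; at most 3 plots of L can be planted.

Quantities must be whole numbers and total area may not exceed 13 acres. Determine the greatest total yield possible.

X has the best ratio (5/3); taking only X gives at most 4×5 = 20 (stopped by the area limit).
Optimal: 4×X: area 12 ≤ 13, yield 4·5 = 20.

20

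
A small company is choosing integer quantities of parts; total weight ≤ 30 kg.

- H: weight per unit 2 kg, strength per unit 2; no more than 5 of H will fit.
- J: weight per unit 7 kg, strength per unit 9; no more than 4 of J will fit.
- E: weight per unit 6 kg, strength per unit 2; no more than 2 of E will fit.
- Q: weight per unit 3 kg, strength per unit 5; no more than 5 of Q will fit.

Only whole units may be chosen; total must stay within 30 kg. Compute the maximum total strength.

43

This is a bounded integer knapsack.
Q has the best ratio (5/3); taking only Q gives at most 5×5 = 25 (stopped by the supply cap of 5).
Mixing does better — 2×J and 5×Q: weight 29 ≤ 30, strength 2·9 + 5·5 = 43.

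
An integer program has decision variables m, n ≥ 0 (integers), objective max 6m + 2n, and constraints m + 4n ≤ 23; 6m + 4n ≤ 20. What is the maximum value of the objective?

(m,n)=(3,0) is feasible, giving 18.
(m,n)=(2,1) is feasible, giving 14.
The best lattice point is (3,0), giving 18.

18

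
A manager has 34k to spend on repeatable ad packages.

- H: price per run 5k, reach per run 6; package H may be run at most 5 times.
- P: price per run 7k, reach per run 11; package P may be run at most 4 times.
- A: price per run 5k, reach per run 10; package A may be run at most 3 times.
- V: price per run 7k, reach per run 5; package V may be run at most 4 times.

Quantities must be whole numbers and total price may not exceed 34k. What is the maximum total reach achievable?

58

4×P and 1×A: price 33 ≤ 34, reach 4·11 + 1·10 = 54.
1×H, 2×P, and 3×A: price 34 ≤ 34, reach 1·6 + 2·11 + 3·10 = 58.
Best is 58.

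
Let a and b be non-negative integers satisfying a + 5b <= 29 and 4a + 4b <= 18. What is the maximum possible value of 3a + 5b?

20

Relaxing integrality, the LP optimum is 22.50 at (a,b) = (0, 4.5), which is not an integer point.
(a,b)=(0,4): 1·0+5·4=20≤29, 4·0+4·4=16≤18, objective 20.
(a,b)=(1,3): 1·1+5·3=16≤29, 4·1+4·3=16≤18, objective 18.
The best lattice point is (0,4), giving 20.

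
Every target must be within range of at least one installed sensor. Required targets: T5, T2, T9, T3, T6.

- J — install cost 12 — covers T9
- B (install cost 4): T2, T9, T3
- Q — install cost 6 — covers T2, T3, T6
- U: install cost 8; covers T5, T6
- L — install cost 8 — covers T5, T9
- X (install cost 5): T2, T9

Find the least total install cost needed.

12

This is an integer covering problem.
Choose B and U: together they cover T5, T2, T9, T3, T6 — every target.
Total install cost: 4 + 8 = 12.
No cover costs less than 12.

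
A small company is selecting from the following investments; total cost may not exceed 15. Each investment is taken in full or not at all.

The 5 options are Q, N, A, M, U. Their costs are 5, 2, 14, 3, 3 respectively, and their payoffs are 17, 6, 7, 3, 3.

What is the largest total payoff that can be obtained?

Allowing fractional choices, the relaxed optimum would be about 30.0, but investments are indivisible.
Q + N + M + U: cost 5 + 2 + 3 + 3 = 13 ≤ 15, payoff 17 + 6 + 3 + 3 = 29.
Q + N + U: cost 5 + 2 + 3 = 10 ≤ 15, payoff 17 + 6 + 3 = 26.
Q + N + M: cost 5 + 2 + 3 = 10 ≤ 15, payoff 17 + 6 + 3 = 26.
Best is Q, N, M, and U with total payoff 29.

29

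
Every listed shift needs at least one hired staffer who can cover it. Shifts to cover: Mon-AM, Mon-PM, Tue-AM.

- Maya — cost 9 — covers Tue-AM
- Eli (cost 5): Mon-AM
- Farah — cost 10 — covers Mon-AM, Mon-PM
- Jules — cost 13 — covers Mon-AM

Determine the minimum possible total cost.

The greedy cost-per-new-shift heuristic would pick Eli, Maya, and Farah for 24, but a cheaper cover exists.
Choose Maya and Farah: together they cover Mon-AM, Mon-PM, Tue-AM — every shift.
Total cost: 9 + 10 = 19.
No cover costs less than 19.

19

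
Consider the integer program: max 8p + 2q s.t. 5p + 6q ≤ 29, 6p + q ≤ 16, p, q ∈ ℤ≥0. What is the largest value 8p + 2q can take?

(p,q)=(2,3) is feasible, giving 22.
(p,q)=(2,2) is feasible, giving 20.
(p,q)=(1,4) is feasible, giving 16.
No feasible integer point exceeds 22.

22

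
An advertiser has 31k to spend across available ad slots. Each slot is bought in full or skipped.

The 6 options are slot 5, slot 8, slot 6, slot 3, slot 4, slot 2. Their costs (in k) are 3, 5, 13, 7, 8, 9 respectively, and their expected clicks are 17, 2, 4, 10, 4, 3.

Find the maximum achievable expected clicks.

Take slot 5, slot 6, slot 3, and slot 4: cost 3 + 13 + 7 + 8 = 31 ≤ 31, expected clicks 17 + 4 + 10 + 4 = 35.
No other feasible combination does better.

35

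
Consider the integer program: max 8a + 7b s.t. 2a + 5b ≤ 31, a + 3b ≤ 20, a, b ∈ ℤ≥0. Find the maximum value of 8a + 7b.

120

The continuous relaxation peaks at (15.5, 0) with value 124.00; rounding to a feasible lattice point costs some objective.
(a,b)=(15,0): 2·15+5·0=30≤31, 1·15+3·0=15≤20, objective 120.
(a,b)=(14,0): 2·14+5·0=28≤31, 1·14+3·0=14≤20, objective 112.
Maximum is 120 at (a,b)=(15,0).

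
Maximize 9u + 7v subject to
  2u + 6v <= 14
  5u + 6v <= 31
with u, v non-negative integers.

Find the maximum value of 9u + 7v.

The continuous relaxation peaks at (6.2, 0) with value 55.80; rounding to a feasible lattice point costs some objective.
(u,v)=(6,0): 2·6+6·0=12≤14, 5·6+6·0=30≤31, objective 54.
(u,v)=(5,0): 2·5+6·0=10≤14, 5·5+6·0=25≤31, objective 45.
The best lattice point is (6,0), giving 54.

54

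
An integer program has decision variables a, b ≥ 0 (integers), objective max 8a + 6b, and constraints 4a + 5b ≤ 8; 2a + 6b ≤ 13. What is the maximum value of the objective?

16

(a,b)=(2,0): 4·2+5·0=8≤8, 2·2+6·0=4≤13, objective 16.
(a,b)=(1,0): 4·1+5·0=4≤8, 2·1+6·0=2≤13, objective 8.
The best lattice point is (2,0), giving 16.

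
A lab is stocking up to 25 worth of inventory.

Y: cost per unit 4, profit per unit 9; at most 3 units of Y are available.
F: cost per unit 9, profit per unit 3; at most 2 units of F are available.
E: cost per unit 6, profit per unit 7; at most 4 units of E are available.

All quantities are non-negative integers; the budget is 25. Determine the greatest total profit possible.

41

3×Y and 1×E: cost 18 ≤ 25, profit 3·9 + 1·7 = 34.
3×Y and 2×E: cost 24 ≤ 25, profit 3·9 + 2·7 = 41.
Best is 41.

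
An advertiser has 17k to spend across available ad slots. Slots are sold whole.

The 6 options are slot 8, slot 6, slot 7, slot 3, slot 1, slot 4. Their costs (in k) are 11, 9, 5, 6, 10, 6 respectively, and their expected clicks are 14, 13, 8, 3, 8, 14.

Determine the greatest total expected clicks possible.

28

Allowing fractional choices, the relaxed optimum would be about 30.7, but ad slots are indivisible.
slot 6 + slot 4: cost 9 + 6 = 15 ≤ 17, expected clicks 13 + 14 = 27.
slot 7 + slot 3 + slot 4: cost 5 + 6 + 6 = 17 ≤ 17, expected clicks 8 + 3 + 14 = 25.
slot 8 + slot 4: cost 11 + 6 = 17 ≤ 17, expected clicks 14 + 14 = 28.
Best is slot 8 and slot 4 with total expected clicks 28.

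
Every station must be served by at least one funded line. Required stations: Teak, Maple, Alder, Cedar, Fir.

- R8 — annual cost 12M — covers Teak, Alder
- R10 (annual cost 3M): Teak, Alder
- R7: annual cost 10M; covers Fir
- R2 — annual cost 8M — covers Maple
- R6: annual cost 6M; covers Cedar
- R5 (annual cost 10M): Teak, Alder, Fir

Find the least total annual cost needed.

24

Choose R2, R6, and R5: together they cover Teak, Maple, Alder, Cedar, Fir — every station.
Total annual cost: 8 + 6 + 10 = 24.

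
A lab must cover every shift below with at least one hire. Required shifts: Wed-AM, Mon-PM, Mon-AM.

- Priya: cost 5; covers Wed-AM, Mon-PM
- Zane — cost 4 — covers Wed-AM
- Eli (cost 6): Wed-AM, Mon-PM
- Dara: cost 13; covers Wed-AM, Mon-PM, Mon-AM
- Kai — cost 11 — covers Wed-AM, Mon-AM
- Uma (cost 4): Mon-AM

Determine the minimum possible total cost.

Choose Priya and Uma: together they cover Wed-AM, Mon-PM, Mon-AM — every shift.
Total cost: 5 + 4 = 9.
No cover costs less than 9.

9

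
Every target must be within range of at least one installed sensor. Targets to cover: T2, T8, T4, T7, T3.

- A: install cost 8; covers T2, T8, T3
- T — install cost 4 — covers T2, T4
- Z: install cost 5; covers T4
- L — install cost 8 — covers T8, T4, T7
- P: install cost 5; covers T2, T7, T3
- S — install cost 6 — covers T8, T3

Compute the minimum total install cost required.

The greedy cost-per-new-target heuristic would pick P, T, and S for 15, but a cheaper cover exists.
Choose L and P: together they cover T2, T8, T4, T7, T3 — every target.
Total install cost: 8 + 5 = 13.
No cover costs less than 13.

13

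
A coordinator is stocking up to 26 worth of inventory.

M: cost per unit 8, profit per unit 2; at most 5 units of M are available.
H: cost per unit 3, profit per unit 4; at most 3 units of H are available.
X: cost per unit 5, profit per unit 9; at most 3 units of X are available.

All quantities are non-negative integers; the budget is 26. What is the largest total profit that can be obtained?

39

3×H and 3×X: cost 24 ≤ 26, profit 3·4 + 3·9 = 39.
2×H and 3×X: cost 21 ≤ 26, profit 2·4 + 3·9 = 35.
Best is 39.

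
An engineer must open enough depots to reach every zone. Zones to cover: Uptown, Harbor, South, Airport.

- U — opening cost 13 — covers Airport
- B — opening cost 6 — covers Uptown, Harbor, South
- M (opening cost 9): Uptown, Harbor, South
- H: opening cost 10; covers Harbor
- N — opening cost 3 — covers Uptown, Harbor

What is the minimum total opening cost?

19

The greedy cost-per-new-zone heuristic would pick N, B, and U for 22, but a cheaper cover exists.
Choose U and B: together they cover Uptown, Harbor, South, Airport — every zone.
Total opening cost: 13 + 6 = 19.
No cover costs less than 19.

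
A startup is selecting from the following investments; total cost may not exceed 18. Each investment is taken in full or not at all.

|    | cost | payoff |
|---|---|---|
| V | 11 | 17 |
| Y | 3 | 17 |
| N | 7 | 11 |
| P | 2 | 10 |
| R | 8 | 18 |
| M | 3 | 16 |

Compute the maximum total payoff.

61

Take Y, P, R, and M: cost 3 + 2 + 8 + 3 = 16 ≤ 18, payoff 17 + 10 + 18 + 16 = 61.
No other feasible combination does better.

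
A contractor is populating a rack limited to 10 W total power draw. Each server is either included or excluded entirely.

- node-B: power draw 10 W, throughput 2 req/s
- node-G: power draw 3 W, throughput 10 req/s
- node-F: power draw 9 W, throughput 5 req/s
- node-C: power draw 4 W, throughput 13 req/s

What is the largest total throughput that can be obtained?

This is an integer program with binary decision variables.
Allowing fractional choices, the relaxed optimum would be about 24.7, but servers are indivisible.
node-G: power draw 3 ≤ 10, throughput 10.
node-G + node-C: power draw 3 + 4 = 7 ≤ 10, throughput 10 + 13 = 23.
node-C: power draw 4 ≤ 10, throughput 13.
Best is node-G and node-C with total throughput 23.

23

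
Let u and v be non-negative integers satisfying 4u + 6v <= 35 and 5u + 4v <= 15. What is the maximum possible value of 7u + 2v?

(u,v)=(3,0): 4·3+6·0=12≤35, 5·3+4·0=15≤15, objective 21.
(u,v)=(2,1): 4·2+6·1=14≤35, 5·2+4·1=14≤15, objective 16.
(u,v)=(2,0): 4·2+6·0=8≤35, 5·2+4·0=10≤15, objective 14.
Maximum is 21 at (u,v)=(3,0).

21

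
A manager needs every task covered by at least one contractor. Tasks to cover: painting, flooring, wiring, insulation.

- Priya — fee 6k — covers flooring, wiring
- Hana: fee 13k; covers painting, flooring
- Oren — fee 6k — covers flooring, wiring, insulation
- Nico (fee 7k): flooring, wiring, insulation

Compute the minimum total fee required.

Choose Hana and Oren: together they cover painting, flooring, wiring, insulation — every task.
Total fee: 13 + 6 = 19.
No cover costs less than 19.

19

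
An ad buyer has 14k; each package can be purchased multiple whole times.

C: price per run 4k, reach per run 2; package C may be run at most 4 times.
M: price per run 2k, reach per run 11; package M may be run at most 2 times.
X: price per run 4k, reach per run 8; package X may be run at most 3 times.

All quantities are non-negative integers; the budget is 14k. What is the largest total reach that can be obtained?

38

2×M and 2×X: price 12 ≤ 14, reach 2·11 + 2·8 = 38.
1×M and 3×X: price 14 ≤ 14, reach 1·11 + 3·8 = 35.
Best is 38.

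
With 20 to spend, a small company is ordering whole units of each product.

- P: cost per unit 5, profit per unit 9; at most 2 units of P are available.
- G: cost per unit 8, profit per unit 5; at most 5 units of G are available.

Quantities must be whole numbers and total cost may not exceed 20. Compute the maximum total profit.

23

Take 2×P and 1×G: cost 18 ≤ 20, profit 2·9 + 1·5 = 23.
P has the best ratio (9/5) and is taken to its limit of 2; remaining capacity is filled optimally with the others.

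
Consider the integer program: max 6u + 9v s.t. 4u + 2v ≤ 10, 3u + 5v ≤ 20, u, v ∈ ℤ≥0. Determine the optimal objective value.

36

The continuous relaxation peaks at (0.714, 3.57) with value 36.43; rounding to a feasible lattice point costs some objective.
(u,v)=(0,4): 4·0+2·4=8≤10, 3·0+5·4=20≤20, objective 36.
(u,v)=(1,3): 4·1+2·3=10≤10, 3·1+5·3=18≤20, objective 33.
(u,v)=(0,3): 4·0+2·3=6≤10, 3·0+5·3=15≤20, objective 27.
(u,v)=(1,2): 4·1+2·2=8≤10, 3·1+5·2=13≤20, objective 24.
The best lattice point is (0,4), giving 36.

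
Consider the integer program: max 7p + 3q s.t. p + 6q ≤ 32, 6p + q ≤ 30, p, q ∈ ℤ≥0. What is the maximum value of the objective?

The continuous relaxation peaks at (4.23, 4.63) with value 43.49; rounding to a feasible lattice point costs some objective.
(p,q)=(4,4): 1·4+6·4=28≤32, 6·4+1·4=28≤30, objective 40.
(p,q)=(4,3): 1·4+6·3=22≤32, 6·4+1·3=27≤30, objective 37.
(p,q)=(3,4): 1·3+6·4=27≤32, 6·3+1·4=22≤30, objective 33.
No feasible integer point exceeds 40.

40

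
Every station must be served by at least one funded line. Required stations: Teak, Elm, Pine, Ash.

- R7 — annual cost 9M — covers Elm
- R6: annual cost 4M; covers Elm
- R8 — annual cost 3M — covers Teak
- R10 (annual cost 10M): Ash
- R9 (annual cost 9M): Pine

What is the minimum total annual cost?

26

Choose R6, R8, R10, and R9: together they cover Teak, Elm, Pine, Ash — every station.
Total annual cost: 4 + 3 + 10 + 9 = 26.
No cover costs less than 26.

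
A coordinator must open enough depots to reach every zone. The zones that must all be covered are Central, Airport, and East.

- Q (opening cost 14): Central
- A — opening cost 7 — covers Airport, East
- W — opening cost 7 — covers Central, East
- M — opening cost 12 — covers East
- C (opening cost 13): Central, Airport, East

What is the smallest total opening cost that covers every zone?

13

This is a weighted set-cover instance.
The greedy cost-per-new-zone heuristic would pick A and W for 14, but a cheaper cover exists.
C alone covers Central, Airport, East — every zone.
Total opening cost: 13.
No cover costs less than 13.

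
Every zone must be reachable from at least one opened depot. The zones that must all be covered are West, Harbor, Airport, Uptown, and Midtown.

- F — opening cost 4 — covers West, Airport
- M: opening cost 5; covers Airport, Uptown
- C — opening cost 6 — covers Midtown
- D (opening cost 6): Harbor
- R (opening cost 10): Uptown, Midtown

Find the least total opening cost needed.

Choose F, D, and R: together they cover West, Harbor, Airport, Uptown, Midtown — every zone.
Total opening cost: 4 + 6 + 10 = 20.

20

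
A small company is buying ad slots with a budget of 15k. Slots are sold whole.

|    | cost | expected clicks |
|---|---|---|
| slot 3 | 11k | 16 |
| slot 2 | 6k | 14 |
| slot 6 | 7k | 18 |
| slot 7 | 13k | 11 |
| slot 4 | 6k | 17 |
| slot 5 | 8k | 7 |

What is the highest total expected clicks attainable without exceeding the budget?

35

This is an integer program with binary decision variables.
Allowing fractional choices, the relaxed optimum would be about 39.7, but ad slots are indivisible.
slot 2 + slot 6: cost 6 + 7 = 13 ≤ 15, expected clicks 14 + 18 = 32.
slot 6 + slot 4: cost 7 + 6 = 13 ≤ 15, expected clicks 18 + 17 = 35.
Best is slot 6 and slot 4 with total expected clicks 35.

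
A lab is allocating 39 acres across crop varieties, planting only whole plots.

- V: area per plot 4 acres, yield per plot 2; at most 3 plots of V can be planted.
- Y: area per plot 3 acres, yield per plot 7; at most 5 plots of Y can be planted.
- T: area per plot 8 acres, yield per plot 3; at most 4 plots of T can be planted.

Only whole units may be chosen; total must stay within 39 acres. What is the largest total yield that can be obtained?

45

This is a bounded integer knapsack.
Y has the best ratio (7/3); taking only Y gives at most 5×7 = 35 (stopped by the supply cap of 5).
Mixing does better — 2×V, 5×Y, and 2×T: area 39 ≤ 39, yield 2·2 + 5·7 + 2·3 = 45.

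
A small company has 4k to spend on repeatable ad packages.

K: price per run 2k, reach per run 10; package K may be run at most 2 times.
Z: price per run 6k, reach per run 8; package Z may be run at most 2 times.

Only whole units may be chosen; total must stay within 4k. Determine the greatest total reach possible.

20

This is a bounded integer knapsack.
1×K: price 2 ≤ 4, reach 1·10 = 10.
2×K: price 4 ≤ 4, reach 2·10 = 20.
Best is 20.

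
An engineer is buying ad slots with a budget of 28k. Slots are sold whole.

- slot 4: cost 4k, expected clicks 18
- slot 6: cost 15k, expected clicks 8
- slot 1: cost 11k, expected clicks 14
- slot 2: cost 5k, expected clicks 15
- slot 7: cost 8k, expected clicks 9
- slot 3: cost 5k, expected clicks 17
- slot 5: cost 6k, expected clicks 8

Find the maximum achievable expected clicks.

This is a 0-1 knapsack instance.
Take slot 4, slot 2, slot 7, slot 3, and slot 5: cost 4 + 5 + 8 + 5 + 6 = 28 ≤ 28, expected clicks 18 + 15 + 9 + 17 + 8 = 67.
No other feasible combination does better.

67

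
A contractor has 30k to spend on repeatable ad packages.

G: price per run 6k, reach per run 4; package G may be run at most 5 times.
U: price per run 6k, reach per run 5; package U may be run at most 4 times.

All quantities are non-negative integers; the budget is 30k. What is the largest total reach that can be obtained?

24

1×G and 4×U: price 30 ≤ 30, reach 1·4 + 4·5 = 24.
2×G and 3×U: price 30 ≤ 30, reach 2·4 + 3·5 = 23.
Best is 24.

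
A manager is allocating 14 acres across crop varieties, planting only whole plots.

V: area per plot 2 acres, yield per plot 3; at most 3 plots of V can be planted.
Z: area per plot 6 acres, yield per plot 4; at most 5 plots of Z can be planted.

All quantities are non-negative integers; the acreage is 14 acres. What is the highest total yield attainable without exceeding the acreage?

13

V has the best ratio (3/2); taking only V gives at most 3×3 = 9 (stopped by the supply cap of 3).
Mixing does better — 3×V and 1×Z: area 12 ≤ 14, yield 3·3 + 1·4 = 13.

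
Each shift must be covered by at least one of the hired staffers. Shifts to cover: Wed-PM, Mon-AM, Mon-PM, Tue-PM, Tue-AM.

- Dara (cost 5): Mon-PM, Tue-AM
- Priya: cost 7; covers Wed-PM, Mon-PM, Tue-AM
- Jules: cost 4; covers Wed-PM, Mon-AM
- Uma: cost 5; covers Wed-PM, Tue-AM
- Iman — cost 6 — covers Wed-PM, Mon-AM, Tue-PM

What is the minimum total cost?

This is a weighted set-cover instance.
The greedy cost-per-new-shift heuristic would pick Jules, Dara, and Iman for 15, but a cheaper cover exists.
Choose Dara and Iman: together they cover Wed-PM, Mon-AM, Mon-PM, Tue-PM, Tue-AM — every shift.
Total cost: 5 + 6 = 11.
No cover costs less than 11.

11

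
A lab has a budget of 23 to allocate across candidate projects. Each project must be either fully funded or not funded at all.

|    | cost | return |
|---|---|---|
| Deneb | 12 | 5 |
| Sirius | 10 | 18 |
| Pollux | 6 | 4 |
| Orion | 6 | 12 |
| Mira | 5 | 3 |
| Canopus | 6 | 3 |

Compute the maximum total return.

34

Allowing fractional choices, the relaxed optimum would be about 34.6, but projects are indivisible.
Sirius + Orion + Mira: cost 10 + 6 + 5 = 21 ≤ 23, return 18 + 12 + 3 = 33.
Sirius + Orion + Canopus: cost 10 + 6 + 6 = 22 ≤ 23, return 18 + 12 + 3 = 33.
Sirius + Pollux + Orion: cost 10 + 6 + 6 = 22 ≤ 23, return 18 + 4 + 12 = 34.
Best is Sirius, Pollux, and Orion with total return 34.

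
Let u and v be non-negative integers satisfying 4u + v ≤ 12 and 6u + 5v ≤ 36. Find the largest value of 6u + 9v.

Relaxing integrality, the LP optimum is 64.80 at (u,v) = (0, 7.2), which is not an integer point.
(u,v)=(0,7): 4·0+1·7=7≤12, 6·0+5·7=35≤36, objective 63.
(u,v)=(1,6): 4·1+1·6=10≤12, 6·1+5·6=36≤36, objective 60.
Maximum is 63 at (u,v)=(0,7).

63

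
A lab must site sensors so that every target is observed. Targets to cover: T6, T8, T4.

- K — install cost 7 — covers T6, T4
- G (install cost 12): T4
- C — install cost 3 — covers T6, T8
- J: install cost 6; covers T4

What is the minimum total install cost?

This is an integer covering problem.
Choose C and J: together they cover T6, T8, T4 — every target.
Total install cost: 3 + 6 = 9.
No cover costs less than 9.

9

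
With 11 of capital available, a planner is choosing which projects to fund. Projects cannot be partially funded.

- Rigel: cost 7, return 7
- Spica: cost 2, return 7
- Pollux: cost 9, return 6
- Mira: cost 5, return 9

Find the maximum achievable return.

Allowing fractional choices, the relaxed optimum would be about 20.0, but projects are indivisible.
Rigel + Spica: cost 7 + 2 = 9 ≤ 11, return 7 + 7 = 14.
Spica + Pollux: cost 2 + 9 = 11 ≤ 11, return 7 + 6 = 13.
Spica + Mira: cost 2 + 5 = 7 ≤ 11, return 7 + 9 = 16.
Best is Spica and Mira with total return 16.

16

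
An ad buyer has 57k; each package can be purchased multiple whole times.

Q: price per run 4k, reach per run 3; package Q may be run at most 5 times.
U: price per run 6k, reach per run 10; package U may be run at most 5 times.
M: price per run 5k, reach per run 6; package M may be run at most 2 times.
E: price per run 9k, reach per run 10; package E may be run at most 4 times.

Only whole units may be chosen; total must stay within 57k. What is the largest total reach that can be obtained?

80

U has the best ratio (10/6); taking only U gives at most 5×10 = 50 (stopped by the supply cap of 5).
Mixing does better — 5×U and 3×E: price 57 ≤ 57, reach 5·10 + 3·10 = 80.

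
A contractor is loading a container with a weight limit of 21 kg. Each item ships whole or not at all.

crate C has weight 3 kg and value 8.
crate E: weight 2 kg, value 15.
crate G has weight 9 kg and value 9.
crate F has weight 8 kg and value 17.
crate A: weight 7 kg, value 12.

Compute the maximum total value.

crate C + crate E + crate F + crate A: weight 3 + 2 + 8 + 7 = 20 ≤ 21, value 8 + 15 + 17 + 12 = 52.
crate E + crate F + crate A: weight 2 + 8 + 7 = 17 ≤ 21, value 15 + 17 + 12 = 44.
Best is crate C, crate E, crate F, and crate A with total value 52.

52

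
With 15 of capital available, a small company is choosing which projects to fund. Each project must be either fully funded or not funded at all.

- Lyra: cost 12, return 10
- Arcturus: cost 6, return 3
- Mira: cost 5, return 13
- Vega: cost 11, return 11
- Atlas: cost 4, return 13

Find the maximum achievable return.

29

Take Arcturus, Mira, and Atlas: cost 6 + 5 + 4 = 15 ≤ 15, return 3 + 13 + 13 = 29.
No other feasible combination does better.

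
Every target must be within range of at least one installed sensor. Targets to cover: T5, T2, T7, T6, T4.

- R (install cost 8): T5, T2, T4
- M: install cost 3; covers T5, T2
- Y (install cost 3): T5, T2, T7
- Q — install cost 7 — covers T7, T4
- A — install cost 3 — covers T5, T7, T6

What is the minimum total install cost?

Choose R and A: together they cover T5, T2, T7, T6, T4 — every target.
Total install cost: 8 + 3 = 11.

11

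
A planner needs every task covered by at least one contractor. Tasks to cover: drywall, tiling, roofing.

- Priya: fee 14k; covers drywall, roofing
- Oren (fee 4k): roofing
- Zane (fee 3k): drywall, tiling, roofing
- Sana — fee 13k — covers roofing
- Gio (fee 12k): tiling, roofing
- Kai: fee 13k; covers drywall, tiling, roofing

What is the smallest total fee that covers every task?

3

Zane alone covers drywall, tiling, roofing — every task.
Total fee: 3.
No cover costs less than 3.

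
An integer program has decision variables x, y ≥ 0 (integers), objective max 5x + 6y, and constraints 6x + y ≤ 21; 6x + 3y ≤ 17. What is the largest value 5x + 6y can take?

Relaxing integrality, the LP optimum is 34.00 at (x,y) = (0, 5.67), which is not an integer point.
(x,y)=(0,5): 6·0+1·5=5≤21, 6·0+3·5=15≤17, objective 30.
(x,y)=(0,4): 6·0+1·4=4≤21, 6·0+3·4=12≤17, objective 24.
The best lattice point is (0,5), giving 30.

30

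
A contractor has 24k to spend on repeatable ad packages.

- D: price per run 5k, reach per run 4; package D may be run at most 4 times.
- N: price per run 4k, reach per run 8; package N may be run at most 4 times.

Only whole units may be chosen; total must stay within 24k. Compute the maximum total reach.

4×N: price 16 ≤ 24, reach 4·8 = 32.
1×D and 4×N: price 21 ≤ 24, reach 1·4 + 4·8 = 36.
Best is 36.

36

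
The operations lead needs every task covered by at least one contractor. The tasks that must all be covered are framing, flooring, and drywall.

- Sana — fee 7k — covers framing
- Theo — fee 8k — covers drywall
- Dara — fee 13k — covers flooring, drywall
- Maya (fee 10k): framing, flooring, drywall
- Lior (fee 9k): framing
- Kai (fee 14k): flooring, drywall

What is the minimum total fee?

Maya alone covers framing, flooring, drywall — every task.
Total fee: 10.
No cover costs less than 10.

10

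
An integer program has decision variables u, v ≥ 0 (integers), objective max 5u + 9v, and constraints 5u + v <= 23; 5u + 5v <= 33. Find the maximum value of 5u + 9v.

54

The continuous relaxation peaks at (0, 6.6) with value 59.40; rounding to a feasible lattice point costs some objective.
(u,v)=(0,6) is feasible, giving 54.
(u,v)=(1,5) is feasible, giving 50.
(u,v)=(0,5) is feasible, giving 45.
Maximum is 54 at (u,v)=(0,6).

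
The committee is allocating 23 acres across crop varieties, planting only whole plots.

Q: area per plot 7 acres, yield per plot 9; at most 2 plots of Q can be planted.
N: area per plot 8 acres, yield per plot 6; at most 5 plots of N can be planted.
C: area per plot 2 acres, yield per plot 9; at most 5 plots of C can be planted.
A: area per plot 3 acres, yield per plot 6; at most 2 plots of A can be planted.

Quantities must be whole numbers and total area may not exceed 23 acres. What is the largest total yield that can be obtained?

66

This is a bounded integer knapsack.
C has the best ratio (9/2); taking only C gives at most 5×9 = 45 (stopped by the supply cap of 5).
Mixing does better — 1×Q, 5×C, and 2×A: area 23 ≤ 23, yield 1·9 + 5·9 + 2·6 = 66.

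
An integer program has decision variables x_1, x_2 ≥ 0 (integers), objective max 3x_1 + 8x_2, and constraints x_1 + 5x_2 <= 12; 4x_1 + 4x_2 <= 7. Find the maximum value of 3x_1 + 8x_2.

8

Relaxing integrality, the LP optimum is 14.00 at (x_1,x_2) = (0, 1.75), which is not an integer point.
(x_1,x_2)=(0,1): 1·0+5·1=5≤12, 4·0+4·1=4≤7, objective 8.
(x_1,x_2)=(1,0): 1·1+5·0=1≤12, 4·1+4·0=4≤7, objective 3.
No feasible integer point exceeds 8.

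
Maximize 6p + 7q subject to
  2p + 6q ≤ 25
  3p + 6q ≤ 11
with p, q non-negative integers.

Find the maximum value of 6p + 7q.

18

(p,q)=(3,0): 2·3+6·0=6≤25, 3·3+6·0=9≤11, objective 18.
(p,q)=(2,0): 2·2+6·0=4≤25, 3·2+6·0=6≤11, objective 12.
The best lattice point is (3,0), giving 18.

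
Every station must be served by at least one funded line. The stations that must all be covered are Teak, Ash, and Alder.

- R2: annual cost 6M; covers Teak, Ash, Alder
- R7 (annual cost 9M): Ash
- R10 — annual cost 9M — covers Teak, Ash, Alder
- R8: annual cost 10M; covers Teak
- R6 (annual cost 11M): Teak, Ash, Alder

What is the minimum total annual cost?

This is a weighted set-cover instance.
R2 alone covers Teak, Ash, Alder — every station.
Total annual cost: 6.
No cover costs less than 6.

6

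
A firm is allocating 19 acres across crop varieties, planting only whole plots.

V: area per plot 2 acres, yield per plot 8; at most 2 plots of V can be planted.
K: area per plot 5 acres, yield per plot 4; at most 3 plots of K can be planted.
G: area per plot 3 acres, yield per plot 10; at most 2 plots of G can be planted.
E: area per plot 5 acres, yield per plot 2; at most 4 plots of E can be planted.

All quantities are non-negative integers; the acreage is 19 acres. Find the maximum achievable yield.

This is a bounded integer knapsack.
V has the best ratio (8/2); taking only V gives at most 2×8 = 16 (stopped by the supply cap of 2).
Mixing does better — 2×V, 1×K, and 2×G: area 15 ≤ 19, yield 2·8 + 1·4 + 2·10 = 40.

40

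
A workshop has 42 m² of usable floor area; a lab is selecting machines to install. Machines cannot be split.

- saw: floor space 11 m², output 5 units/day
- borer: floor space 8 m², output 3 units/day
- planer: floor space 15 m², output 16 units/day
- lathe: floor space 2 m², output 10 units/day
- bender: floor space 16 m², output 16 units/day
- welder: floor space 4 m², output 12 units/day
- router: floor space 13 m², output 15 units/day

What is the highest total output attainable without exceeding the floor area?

This is an integer program with binary decision variables.
Allowing fractional choices, the relaxed optimum would be about 61.0, but machines are indivisible.
planer + lathe + bender + welder: floor space 15 + 2 + 16 + 4 = 37 ≤ 42, output 16 + 10 + 16 + 12 = 54.
borer + planer + lathe + welder + router: floor space 8 + 15 + 2 + 4 + 13 = 42 ≤ 42, output 3 + 16 + 10 + 12 + 15 = 56.
Best is borer, planer, lathe, welder, and router with total output 56.

56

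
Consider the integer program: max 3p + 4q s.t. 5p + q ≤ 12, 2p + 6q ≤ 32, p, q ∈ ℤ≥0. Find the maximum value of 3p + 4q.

(p,q)=(1,5): 5·1+1·5=10≤12, 2·1+6·5=32≤32, objective 23.
(p,q)=(0,5): 5·0+1·5=5≤12, 2·0+6·5=30≤32, objective 20.
(p,q)=(1,4): 5·1+1·4=9≤12, 2·1+6·4=26≤32, objective 19.
(p,q)=(0,4): 5·0+1·4=4≤12, 2·0+6·4=24≤32, objective 16.
The best lattice point is (1,5), giving 23.

23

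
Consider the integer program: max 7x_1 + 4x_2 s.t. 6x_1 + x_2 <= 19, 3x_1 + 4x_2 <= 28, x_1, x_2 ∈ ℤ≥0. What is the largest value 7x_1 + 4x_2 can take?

Relaxing integrality, the LP optimum is 37.14 at (x_1,x_2) = (2.29, 5.29), which is not an integer point.
(x_1,x_2)=(2,5): 6·2+1·5=17≤19, 3·2+4·5=26≤28, objective 34.
(x_1,x_2)=(1,6): 6·1+1·6=12≤19, 3·1+4·6=27≤28, objective 31.
(x_1,x_2)=(2,4): 6·2+1·4=16≤19, 3·2+4·4=22≤28, objective 30.
The best lattice point is (2,5), giving 34.

34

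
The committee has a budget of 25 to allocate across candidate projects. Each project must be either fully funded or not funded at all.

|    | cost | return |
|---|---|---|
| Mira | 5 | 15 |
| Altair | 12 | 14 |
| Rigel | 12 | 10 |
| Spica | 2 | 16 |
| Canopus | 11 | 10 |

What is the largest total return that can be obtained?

This is a 0-1 knapsack instance.
Take Mira, Altair, and Spica: cost 5 + 12 + 2 = 19 ≤ 25, return 15 + 14 + 16 = 45.
No other feasible combination does better.

45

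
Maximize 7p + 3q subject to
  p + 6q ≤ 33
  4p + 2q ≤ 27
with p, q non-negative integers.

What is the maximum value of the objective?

45

The continuous relaxation peaks at (6.75, 0) with value 47.25; rounding to a feasible lattice point costs some objective.
(p,q)=(6,1): 1·6+6·1=12≤33, 4·6+2·1=26≤27, objective 45.
(p,q)=(6,0): 1·6+6·0=6≤33, 4·6+2·0=24≤27, objective 42.
(p,q)=(5,2): 1·5+6·2=17≤33, 4·5+2·2=24≤27, objective 41.
Maximum is 45 at (p,q)=(6,1).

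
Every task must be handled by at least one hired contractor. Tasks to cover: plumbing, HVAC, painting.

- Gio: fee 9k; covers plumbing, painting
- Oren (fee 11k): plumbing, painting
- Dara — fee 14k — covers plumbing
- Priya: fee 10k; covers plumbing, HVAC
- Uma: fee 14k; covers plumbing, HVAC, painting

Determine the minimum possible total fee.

Uma alone covers plumbing, HVAC, painting — every task.
Total fee: 14.

14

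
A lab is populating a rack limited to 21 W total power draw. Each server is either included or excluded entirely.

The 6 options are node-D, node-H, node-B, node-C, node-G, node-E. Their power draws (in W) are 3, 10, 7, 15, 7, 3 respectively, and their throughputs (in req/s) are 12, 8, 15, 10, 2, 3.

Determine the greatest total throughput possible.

35

Allowing fractional choices, the relaxed optimum would be about 36.4, but servers are indivisible.
node-D + node-B + node-G + node-E: power draw 3 + 7 + 7 + 3 = 20 ≤ 21, throughput 12 + 15 + 2 + 3 = 32.
node-D + node-H + node-B: power draw 3 + 10 + 7 = 20 ≤ 21, throughput 12 + 8 + 15 = 35.
Best is node-D, node-H, and node-B with total throughput 35.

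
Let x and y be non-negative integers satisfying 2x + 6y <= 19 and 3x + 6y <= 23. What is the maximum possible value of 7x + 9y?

(x,y)=(7,0) is feasible, giving 49.
(x,y)=(6,0) is feasible, giving 42.
The best lattice point is (7,0), giving 49.

49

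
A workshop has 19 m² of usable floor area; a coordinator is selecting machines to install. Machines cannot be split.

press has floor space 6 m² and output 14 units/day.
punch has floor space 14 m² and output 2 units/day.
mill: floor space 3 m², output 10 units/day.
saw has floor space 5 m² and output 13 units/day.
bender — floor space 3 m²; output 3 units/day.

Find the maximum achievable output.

40

Allowing fractional choices, the relaxed optimum would be about 40.3, but machines are indivisible.
press + saw + bender: floor space 6 + 5 + 3 = 14 ≤ 19, output 14 + 13 + 3 = 30.
press + mill + saw + bender: floor space 6 + 3 + 5 + 3 = 17 ≤ 19, output 14 + 10 + 13 + 3 = 40.
press + mill + saw: floor space 6 + 3 + 5 = 14 ≤ 19, output 14 + 10 + 13 = 37.
Best is press, mill, saw, and bender with total output 40.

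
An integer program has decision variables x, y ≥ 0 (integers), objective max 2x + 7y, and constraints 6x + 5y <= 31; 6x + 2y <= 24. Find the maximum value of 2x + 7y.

Relaxing integrality, the LP optimum is 43.40 at (x,y) = (0, 6.2), which is not an integer point.
(x,y)=(0,6) is feasible, giving 42.
(x,y)=(1,5) is feasible, giving 37.
(x,y)=(0,5) is feasible, giving 35.
The best lattice point is (0,6), giving 42.

42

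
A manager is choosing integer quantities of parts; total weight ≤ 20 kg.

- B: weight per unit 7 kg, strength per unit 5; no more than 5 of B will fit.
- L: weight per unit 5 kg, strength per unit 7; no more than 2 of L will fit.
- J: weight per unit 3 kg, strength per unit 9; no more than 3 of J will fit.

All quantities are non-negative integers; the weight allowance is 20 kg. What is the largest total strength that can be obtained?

41

1×L and 3×J: weight 14 ≤ 20, strength 1·7 + 3·9 = 34.
2×L and 3×J: weight 19 ≤ 20, strength 2·7 + 3·9 = 41.
Best is 41.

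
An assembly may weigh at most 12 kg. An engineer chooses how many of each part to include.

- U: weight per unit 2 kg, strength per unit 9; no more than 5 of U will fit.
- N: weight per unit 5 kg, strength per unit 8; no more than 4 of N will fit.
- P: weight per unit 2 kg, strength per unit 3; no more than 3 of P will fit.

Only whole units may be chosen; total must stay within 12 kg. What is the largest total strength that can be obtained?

48

5×U: weight 10 ≤ 12, strength 5·9 = 45.
5×U and 1×P: weight 12 ≤ 12, strength 5·9 + 1·3 = 48.
Best is 48.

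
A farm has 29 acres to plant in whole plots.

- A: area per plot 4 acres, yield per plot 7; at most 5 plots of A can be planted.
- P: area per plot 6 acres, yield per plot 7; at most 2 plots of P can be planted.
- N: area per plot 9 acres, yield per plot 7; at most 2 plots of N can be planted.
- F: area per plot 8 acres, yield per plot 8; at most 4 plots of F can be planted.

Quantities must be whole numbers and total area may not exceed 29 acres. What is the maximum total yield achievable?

43

This is a bounded integer knapsack.
A has the best ratio (7/4); taking only A gives at most 5×7 = 35 (stopped by the supply cap of 5).
Mixing does better — 5×A and 1×F: area 28 ≤ 29, yield 5·7 + 1·8 = 43.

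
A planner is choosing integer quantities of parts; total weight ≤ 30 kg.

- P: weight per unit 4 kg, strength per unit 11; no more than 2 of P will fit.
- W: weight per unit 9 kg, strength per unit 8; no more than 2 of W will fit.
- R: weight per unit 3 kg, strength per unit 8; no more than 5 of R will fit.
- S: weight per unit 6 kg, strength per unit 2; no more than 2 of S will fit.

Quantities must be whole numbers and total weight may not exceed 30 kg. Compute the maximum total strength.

64

P has the best ratio (11/4); taking only P gives at most 2×11 = 22 (stopped by the supply cap of 2).
Mixing does better — 2×P, 5×R, and 1×S: weight 29 ≤ 30, strength 2·11 + 5·8 + 1·2 = 64.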